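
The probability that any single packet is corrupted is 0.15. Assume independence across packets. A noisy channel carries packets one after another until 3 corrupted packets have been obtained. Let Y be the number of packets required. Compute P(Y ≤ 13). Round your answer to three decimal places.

0.308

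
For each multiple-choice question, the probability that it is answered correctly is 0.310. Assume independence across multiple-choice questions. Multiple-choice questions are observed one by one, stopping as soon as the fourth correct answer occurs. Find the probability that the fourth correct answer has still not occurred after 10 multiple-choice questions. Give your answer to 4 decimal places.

Needing more than 10 multiple-choice questions ⇔ fewer than 4 successes in the first 10. With X ~ Binomial(10, 0.31), P(Y > 10) = P(X ≤ 3).
  k=0: C(10,0)·0.31^0·0.69^10 = 0.024462
  k=1: C(10,1)·0.31^1·0.69^9 = 0.109901
  k=2: C(10,2)·0.31^2·0.69^8 = 0.222192
  k=3: C(10,3)·0.31^3·0.69^7 = 0.266201
P(X ≤ 3) = 0.622757

0.6228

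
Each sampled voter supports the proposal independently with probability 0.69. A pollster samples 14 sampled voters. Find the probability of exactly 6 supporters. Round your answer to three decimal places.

0.028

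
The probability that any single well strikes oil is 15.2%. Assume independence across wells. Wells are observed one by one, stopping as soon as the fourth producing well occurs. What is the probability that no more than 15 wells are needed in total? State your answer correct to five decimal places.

0.18356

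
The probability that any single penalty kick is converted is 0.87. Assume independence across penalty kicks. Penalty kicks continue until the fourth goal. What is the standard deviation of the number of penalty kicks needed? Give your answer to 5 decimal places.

0.82886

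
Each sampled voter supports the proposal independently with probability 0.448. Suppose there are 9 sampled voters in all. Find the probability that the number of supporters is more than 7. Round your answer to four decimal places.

0.0088

X ~ Binomial(9, 0.448); P(X ≥ 8) = Σ C(9,k) p^k (1−p)^(9−k) over k:
  k=8: C(9,8)·0.448^8·0.552^1 = 0.008061
  k=9: C(9,9)·0.448^9·0.552^0 = 0.000727
Total = 0.008788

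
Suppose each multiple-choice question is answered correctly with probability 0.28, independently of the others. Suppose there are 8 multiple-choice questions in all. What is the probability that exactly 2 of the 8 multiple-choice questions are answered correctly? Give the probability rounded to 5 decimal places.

X ~ Binomial(n=8, p=0.28).
P(X=2) = C(8,2) · p^2 · (1−p)^6
= 28 · 0.0784 · 0.13931 = 0.3058222

0.30582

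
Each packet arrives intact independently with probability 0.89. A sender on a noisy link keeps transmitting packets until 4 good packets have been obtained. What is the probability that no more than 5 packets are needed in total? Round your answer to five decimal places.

Finishing within 5 packets ⇔ at least 4 successes in the first 5. With X ~ Binomial(5, 0.89), P(Y ≤ 5) = 1 − P(X ≤ 3).
  k=0: C(5,0)·0.89^0·0.11^5 = 0.0000161
  k=1: C(5,1)·0.89^1·0.11^4 = 0.0006515
  k=2: C(5,2)·0.89^2·0.11^3 = 0.0105429
  k=3: C(5,3)·0.89^3·0.11^2 = 0.0853012
1 − 0.0965117 = 0.9034883

0.90349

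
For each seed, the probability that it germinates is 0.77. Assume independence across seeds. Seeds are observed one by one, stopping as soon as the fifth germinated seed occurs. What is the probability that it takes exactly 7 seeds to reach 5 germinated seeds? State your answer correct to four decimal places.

0.2148

Y = trial on which the fifth success occurs; negative binomial, r=5, p=0.77.
P(Y=7) = C(6,4) · p^5 · (1−p)^2
= 15 · 0.27068 · 0.0529 = 0.214783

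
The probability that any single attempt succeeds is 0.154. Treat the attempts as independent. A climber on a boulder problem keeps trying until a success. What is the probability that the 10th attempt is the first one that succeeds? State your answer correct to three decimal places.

0.034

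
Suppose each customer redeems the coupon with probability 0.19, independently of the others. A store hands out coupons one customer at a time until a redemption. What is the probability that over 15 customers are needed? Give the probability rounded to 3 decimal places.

Y = number of customers to the first success; geometric, p = 0.19.
P(Y > 15) = P(first 15 all fail) = (1−p)^15 = 0.04239

0.042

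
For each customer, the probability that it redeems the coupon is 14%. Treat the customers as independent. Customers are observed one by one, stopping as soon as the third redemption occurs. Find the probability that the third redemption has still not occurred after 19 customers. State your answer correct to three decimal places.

0.491

Needing more than 19 customers ⇔ fewer than 3 successes in the first 19. With X ~ Binomial(19, 0.14), P(Y > 19) = P(X ≤ 2).
  k=0: C(19,0)·0.14^0·0.86^19 = 0.05695
  k=1: C(19,1)·0.14^1·0.86^18 = 0.17614
  k=2: C(19,2)·0.14^2·0.86^17 = 0.25806
P(X ≤ 2) = 0.49115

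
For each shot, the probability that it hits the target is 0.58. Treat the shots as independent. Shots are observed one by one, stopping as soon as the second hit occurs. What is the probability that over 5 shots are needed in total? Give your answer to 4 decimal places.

Needing more than 5 shots ⇔ fewer than 2 successes in the first 5. With X ~ Binomial(5, 0.58), P(Y > 5) = P(X ≤ 1).
  k=0: C(5,0)·0.58^0·0.42^5 = 0.013069
  k=1: C(5,1)·0.58^1·0.42^4 = 0.090239
P(X ≤ 1) = 0.103308

0.1033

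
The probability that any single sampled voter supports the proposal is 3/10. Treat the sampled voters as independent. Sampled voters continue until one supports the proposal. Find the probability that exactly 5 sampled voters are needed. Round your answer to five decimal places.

Geometric (trials to first success), p = 0.30.
P(Y = 5) = (1−p)^4 · p = 0.2401 · 0.30 = 0.0720300

0.07203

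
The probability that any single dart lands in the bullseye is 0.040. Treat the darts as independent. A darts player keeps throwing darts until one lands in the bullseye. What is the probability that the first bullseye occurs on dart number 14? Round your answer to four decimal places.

Geometric (trials to first success), p = 0.04.
P(Y = 14) = (1−p)^13 · p = 0.5882 · 0.04 = 0.023528

0.0235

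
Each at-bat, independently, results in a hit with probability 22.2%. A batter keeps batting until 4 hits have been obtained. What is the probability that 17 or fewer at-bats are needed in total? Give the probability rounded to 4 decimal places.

Finishing within 17 at-bats ⇔ at least 4 successes in the first 17. With X ~ Binomial(17, 0.222), P(Y ≤ 17) = 1 − P(X ≤ 3).
  k=0: C(17,0)·0.222^0·0.778^17 = 0.014017
  k=1: C(17,1)·0.222^1·0.778^16 = 0.067995
  k=2: C(17,2)·0.222^2·0.778^15 = 0.155217
  k=3: C(17,3)·0.222^3·0.778^14 = 0.221453
1 − 0.458682 = 0.541318

0.5413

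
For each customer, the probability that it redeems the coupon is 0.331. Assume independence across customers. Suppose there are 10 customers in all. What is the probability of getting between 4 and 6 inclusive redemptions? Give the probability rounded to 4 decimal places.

0.4155

X ~ Binomial(10, 0.331); P(4 ≤ X ≤ 6) = Σ C(10,k) p^k (1−p)^(10−k) over k:
  k=4: C(10,4)·0.331^4·0.669^6 = 0.225989
  k=5: C(10,5)·0.331^5·0.669^5 = 0.134175
  k=6: C(10,6)·0.331^6·0.669^4 = 0.055321
Total = 0.415485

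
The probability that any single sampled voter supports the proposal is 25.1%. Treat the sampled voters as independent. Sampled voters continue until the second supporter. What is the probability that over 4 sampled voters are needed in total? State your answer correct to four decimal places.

Needing more than 4 sampled voters ⇔ fewer than 2 successes in the first 4. With X ~ Binomial(4, 0.251), P(Y > 4) = P(X ≤ 1).
  k=0: C(4,0)·0.251^0·0.749^4 = 0.314722
  k=1: C(4,1)·0.251^1·0.749^3 = 0.421871
P(X ≤ 1) = 0.736593

0.7366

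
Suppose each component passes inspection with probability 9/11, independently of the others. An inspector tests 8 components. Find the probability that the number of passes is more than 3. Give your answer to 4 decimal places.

0.9932

X ~ Binomial(8, 0.818182); P(X ≥ 4) = Σ C(8,k) p^k (1−p)^(8−k) over k:
  k=4: C(8,4)·0.818182^4·0.181818^4 = 0.034280
  k=5: C(8,5)·0.818182^5·0.181818^3 = 0.123410
  k=6: C(8,6)·0.818182^6·0.181818^2 = 0.277672
  k=7: C(8,7)·0.818182^7·0.181818^1 = 0.357006
  k=8: C(8,8)·0.818182^8·0.181818^0 = 0.200816
Total = 0.993184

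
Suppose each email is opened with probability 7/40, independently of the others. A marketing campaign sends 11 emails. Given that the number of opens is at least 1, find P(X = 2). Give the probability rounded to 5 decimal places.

X ~ Binomial(11, 0.175). Want P(X=2 | X≥1) = P(X=2) / P(X≥1).
P(X=2) = C(11,2)·0.175^2·0.825^9 = 0.2982115
P(X≥1) = 1 − 0.1205018 = 0.8794982
Ratio = 0.2982115 / 0.8794982 = 0.3390700

0.33907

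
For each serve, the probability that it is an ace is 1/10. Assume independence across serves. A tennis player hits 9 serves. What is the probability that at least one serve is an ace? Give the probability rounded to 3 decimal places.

P(at least one) = 1 − P(none) = 1 − (1 − 0.10)^9
= 1 − 0.38742 = 0.61258

0.613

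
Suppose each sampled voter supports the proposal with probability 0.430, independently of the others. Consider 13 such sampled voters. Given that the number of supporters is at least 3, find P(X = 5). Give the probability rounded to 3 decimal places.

X ~ Binomial(13, 0.43). Want P(X=5 | X≥3) = P(X=5) / P(X≥3).
P(X=5) = C(13,5)·0.43^5·0.57^8 = 0.21082
P(X≥3) = 1 − 0.00067 − 0.00658 − 0.02976 = 0.96299
Ratio = 0.21082 / 0.96299 = 0.21893

0.219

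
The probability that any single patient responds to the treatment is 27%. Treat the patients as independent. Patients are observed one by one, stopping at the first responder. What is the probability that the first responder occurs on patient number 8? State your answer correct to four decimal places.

Geometric (trials to first success), p = 0.27.
P(Y = 8) = (1−p)^7 · p = 0.11047 · 0.27 = 0.029828

0.0298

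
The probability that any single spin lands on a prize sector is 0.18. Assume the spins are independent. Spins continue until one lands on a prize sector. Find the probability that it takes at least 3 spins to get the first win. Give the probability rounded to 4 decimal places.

0.6724

Y = number of spins to the first success; geometric, p = 0.18.
P(Y > 2) = P(first 2 all fail) = (1−p)^2 = 0.672400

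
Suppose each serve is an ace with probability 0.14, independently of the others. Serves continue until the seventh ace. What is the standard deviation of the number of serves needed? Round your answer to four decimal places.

Y = total serves until the seventh success; negative binomial with r=7, p=0.14.
SD(Y) = √[r(1−p)/p²] = √(307.142857) = 17.525492

17.5255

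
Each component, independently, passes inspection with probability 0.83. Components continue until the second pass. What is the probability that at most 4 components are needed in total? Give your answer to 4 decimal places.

0.9829

Finishing within 4 components ⇔ at least 2 successes in the first 4. With X ~ Binomial(4, 0.83), P(Y ≤ 4) = 1 − P(X ≤ 1).
  k=0: C(4,0)·0.83^0·0.17^4 = 0.000835
  k=1: C(4,1)·0.83^1·0.17^3 = 0.016311
1 − 0.017146 = 0.982854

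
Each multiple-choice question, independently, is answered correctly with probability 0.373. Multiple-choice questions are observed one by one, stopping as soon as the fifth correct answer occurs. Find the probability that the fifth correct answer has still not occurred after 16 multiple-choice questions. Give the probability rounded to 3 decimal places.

0.228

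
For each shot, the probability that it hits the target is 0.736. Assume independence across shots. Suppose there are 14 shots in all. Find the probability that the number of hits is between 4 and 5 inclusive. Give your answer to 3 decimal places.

0.003

X ~ Binomial(14, 0.736); P(4 ≤ X ≤ 5) = Σ C(14,k) p^k (1−p)^(14−k) over k:
  k=4: C(14,4)·0.736^4·0.264^10 = 0.00048
  k=5: C(14,5)·0.736^5·0.264^9 = 0.00269
Total = 0.00318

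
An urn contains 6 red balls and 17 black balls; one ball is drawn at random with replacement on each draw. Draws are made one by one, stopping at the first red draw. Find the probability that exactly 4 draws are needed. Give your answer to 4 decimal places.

Geometric (trials to first success), p = 0.260870.
P(Y = 4) = (1−p)^3 · p = 0.4038 · 0.260870 = 0.105338

0.1053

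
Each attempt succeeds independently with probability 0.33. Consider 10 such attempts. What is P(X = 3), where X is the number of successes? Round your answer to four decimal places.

0.2614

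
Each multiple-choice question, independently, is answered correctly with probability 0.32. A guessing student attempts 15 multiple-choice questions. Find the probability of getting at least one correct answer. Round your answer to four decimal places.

0.9969

P(at least one) = 1 − P(none) = 1 − (1 − 0.32)^15
= 1 − 0.003074 = 0.996926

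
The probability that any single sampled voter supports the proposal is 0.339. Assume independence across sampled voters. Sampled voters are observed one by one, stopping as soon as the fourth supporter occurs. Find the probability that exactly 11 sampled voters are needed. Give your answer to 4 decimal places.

Y = trial on which the fourth success occurs; negative binomial, r=4, p=0.339.
P(Y=11) = C(10,3) · p^4 · (1−p)^7
= 120 · 0.013207 · 0.055133 = 0.087376

0.0874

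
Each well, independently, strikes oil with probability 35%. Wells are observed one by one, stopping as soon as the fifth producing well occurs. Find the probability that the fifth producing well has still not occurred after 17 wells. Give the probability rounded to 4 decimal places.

Needing more than 17 wells ⇔ fewer than 5 successes in the first 17. With X ~ Binomial(17, 0.35), P(Y > 17) = P(X ≤ 4).
  k=0: C(17,0)·0.35^0·0.65^17 = 0.000660
  k=1: C(17,1)·0.35^1·0.65^16 = 0.006041
  k=2: C(17,2)·0.35^2·0.65^15 = 0.026024
  k=3: C(17,3)·0.35^3·0.65^14 = 0.070065
  k=4: C(17,4)·0.35^4·0.65^13 = 0.132045
P(X ≤ 4) = 0.234835

0.2348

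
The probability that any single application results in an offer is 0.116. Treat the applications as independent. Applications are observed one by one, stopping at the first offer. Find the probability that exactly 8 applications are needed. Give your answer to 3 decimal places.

0.049

Geometric (trials to first success), p = 0.116.
P(Y = 8) = (1−p)^7 · p = 0.42186 · 0.116 = 0.04894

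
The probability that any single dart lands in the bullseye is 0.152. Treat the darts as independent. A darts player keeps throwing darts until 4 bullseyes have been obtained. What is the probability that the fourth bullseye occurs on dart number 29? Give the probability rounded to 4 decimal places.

0.0284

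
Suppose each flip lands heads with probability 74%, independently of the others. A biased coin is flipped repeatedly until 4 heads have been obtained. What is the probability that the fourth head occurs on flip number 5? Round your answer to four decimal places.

0.3119

Y = trial on which the fourth success occurs; negative binomial, r=4, p=0.74.
P(Y=5) = C(4,3) · p^4 · (1−p)^1
= 4 · 0.29987 · 0.26 = 0.311860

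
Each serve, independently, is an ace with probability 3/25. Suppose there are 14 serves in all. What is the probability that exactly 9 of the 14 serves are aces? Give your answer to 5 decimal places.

0.00001

X ~ Binomial(n=14, p=0.12).
P(X=9) = C(14,9) · p^9 · (1−p)^5
= 2002 · 5.1598e-09 · 0.52773 = 0.0000055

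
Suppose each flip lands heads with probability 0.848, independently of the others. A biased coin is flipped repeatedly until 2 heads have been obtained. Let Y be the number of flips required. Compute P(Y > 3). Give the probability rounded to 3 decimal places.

0.062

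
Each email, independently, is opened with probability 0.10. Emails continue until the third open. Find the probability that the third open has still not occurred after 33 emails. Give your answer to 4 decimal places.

0.3457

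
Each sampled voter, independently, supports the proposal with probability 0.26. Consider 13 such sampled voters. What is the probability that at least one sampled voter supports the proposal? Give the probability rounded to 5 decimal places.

0.98005

P(at least one) = 1 − P(none) = 1 − (1 − 0.26)^13
= 1 − 0.0199532 = 0.9800468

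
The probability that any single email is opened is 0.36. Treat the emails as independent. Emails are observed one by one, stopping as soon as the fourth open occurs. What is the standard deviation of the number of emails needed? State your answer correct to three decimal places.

4.444

Y = total emails until the fourth success; negative binomial with r=4, p=0.36.
SD(Y) = √[r(1−p)/p²] = √(19.75309) = 4.44444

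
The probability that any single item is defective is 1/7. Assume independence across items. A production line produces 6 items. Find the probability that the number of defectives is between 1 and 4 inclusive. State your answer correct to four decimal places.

0.6031

X ~ Binomial(6, 0.142857); P(1 ≤ X ≤ 4) = Σ C(6,k) p^k (1−p)^(6−k) over k:
  k=1: C(6,1)·0.142857^1·0.857143^5 = 0.396569
  k=2: C(6,2)·0.142857^2·0.857143^4 = 0.165237
  k=3: C(6,3)·0.142857^3·0.857143^3 = 0.036719
  k=4: C(6,4)·0.142857^4·0.857143^2 = 0.004590
Total = 0.603116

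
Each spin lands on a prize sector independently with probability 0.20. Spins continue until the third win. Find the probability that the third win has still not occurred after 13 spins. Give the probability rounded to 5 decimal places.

Needing more than 13 spins ⇔ fewer than 3 successes in the first 13. With X ~ Binomial(13, 0.20), P(Y > 13) = P(X ≤ 2).
  k=0: C(13,0)·0.20^0·0.80^13 = 0.0549756
  k=1: C(13,1)·0.20^1·0.80^12 = 0.1786706
  k=2: C(13,2)·0.20^2·0.80^11 = 0.2680060
P(X ≤ 2) = 0.5016522

0.50165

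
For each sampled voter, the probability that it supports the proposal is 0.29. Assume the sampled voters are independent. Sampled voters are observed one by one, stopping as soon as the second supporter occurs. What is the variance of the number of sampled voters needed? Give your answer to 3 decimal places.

Y = total sampled voters until the second success; negative binomial with r=2, p=0.29.
Var(Y) = r(1−p)/p² = 2·0.71 / 0.29² = 16.88466

16.885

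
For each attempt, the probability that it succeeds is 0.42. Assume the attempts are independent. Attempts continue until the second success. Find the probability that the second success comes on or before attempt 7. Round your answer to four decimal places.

Finishing within 7 attempts ⇔ at least 2 successes in the first 7. With X ~ Binomial(7, 0.42), P(Y ≤ 7) = 1 − P(X ≤ 1).
  k=0: C(7,0)·0.42^0·0.58^7 = 0.022080
  k=1: C(7,1)·0.42^1·0.58^6 = 0.111922
1 − 0.134002 = 0.865998

0.8660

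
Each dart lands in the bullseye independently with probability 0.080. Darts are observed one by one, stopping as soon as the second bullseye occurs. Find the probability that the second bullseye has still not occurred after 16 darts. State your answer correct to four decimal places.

Needing more than 16 darts ⇔ fewer than 2 successes in the first 16. With X ~ Binomial(16, 0.08), P(Y > 16) = P(X ≤ 1).
  k=0: C(16,0)·0.08^0·0.92^16 = 0.263394
  k=1: C(16,1)·0.08^1·0.92^15 = 0.366461
P(X ≤ 1) = 0.629854

0.6299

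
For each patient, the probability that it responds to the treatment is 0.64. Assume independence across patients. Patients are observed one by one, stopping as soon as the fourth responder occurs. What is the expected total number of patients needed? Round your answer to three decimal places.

6.250

Y = total patients until the fourth success; negative binomial with r=4, p=0.64.
E[Y] = r / p = 4 / 0.64 = 6.25000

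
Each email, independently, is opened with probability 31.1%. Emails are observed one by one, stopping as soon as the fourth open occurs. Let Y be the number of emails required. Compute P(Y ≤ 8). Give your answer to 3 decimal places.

0.215

Finishing within 8 emails ⇔ at least 4 successes in the first 8. With X ~ Binomial(8, 0.311), P(Y ≤ 8) = 1 − P(X ≤ 3).
  k=0: C(8,0)·0.311^0·0.689^8 = 0.05079
  k=1: C(8,1)·0.311^1·0.689^7 = 0.18339
  k=2: C(8,2)·0.311^2·0.689^6 = 0.28973
  k=3: C(8,3)·0.311^3·0.689^5 = 0.26156
1 − 0.78547 = 0.21453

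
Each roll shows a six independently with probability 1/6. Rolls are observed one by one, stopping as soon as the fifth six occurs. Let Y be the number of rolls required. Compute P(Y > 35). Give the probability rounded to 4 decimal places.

0.2843

Needing more than 35 rolls ⇔ fewer than 5 successes in the first 35. With X ~ Binomial(35, 0.166667), P(Y > 35) = P(X ≤ 4).
  k=0: C(35,0)·0.166667^0·0.833333^35 = 0.001693
  k=1: C(35,1)·0.166667^1·0.833333^34 = 0.011851
  k=2: C(35,2)·0.166667^2·0.833333^33 = 0.040293
  k=3: C(35,3)·0.166667^3·0.833333^32 = 0.088645
  k=4: C(35,4)·0.166667^4·0.833333^31 = 0.141833
P(X ≤ 4) = 0.284315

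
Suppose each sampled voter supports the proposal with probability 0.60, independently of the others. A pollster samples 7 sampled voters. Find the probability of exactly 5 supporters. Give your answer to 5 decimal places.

0.26127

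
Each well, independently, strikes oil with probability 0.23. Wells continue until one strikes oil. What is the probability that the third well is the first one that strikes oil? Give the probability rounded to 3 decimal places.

Geometric (trials to first success), p = 0.23.
P(Y = 3) = (1−p)^2 · p = 0.5929 · 0.23 = 0.13637

0.136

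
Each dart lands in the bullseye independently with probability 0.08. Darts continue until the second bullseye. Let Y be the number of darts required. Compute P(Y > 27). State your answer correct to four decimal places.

0.3524

Needing more than 27 darts ⇔ fewer than 2 successes in the first 27. With X ~ Binomial(27, 0.08), P(Y > 27) = P(X ≤ 1).
  k=0: C(27,0)·0.08^0·0.92^27 = 0.105262
  k=1: C(27,1)·0.08^1·0.92^26 = 0.247137
P(X ≤ 1) = 0.352399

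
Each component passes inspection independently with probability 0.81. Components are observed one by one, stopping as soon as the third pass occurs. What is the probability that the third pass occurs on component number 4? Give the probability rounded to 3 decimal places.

0.303

Y = trial on which the third success occurs; negative binomial, r=3, p=0.81.
P(Y=4) = C(3,2) · p^3 · (1−p)^1
= 3 · 0.53144 · 0.19 = 0.30292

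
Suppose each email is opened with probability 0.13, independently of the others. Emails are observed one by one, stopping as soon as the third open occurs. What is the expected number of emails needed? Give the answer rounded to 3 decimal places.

Y = total emails until the third success; negative binomial with r=3, p=0.13.
E[Y] = r / p = 3 / 0.13 = 23.07692

23.077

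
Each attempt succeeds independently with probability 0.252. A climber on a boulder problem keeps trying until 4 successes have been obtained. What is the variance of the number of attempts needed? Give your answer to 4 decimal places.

Y = total attempts until the fourth success; negative binomial with r=4, p=0.252.
Var(Y) = r(1−p)/p² = 4·0.748 / 0.252² = 47.115142

47.1151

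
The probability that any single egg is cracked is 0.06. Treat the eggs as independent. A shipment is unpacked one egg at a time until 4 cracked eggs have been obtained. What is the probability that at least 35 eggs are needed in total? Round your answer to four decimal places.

Needing more than 34 eggs ⇔ fewer than 4 successes in the first 34. With X ~ Binomial(34, 0.06), P(Y > 34) = P(X ≤ 3).
  k=0: C(34,0)·0.06^0·0.94^34 = 0.121996
  k=1: C(34,1)·0.06^1·0.94^33 = 0.264758
  k=2: C(34,2)·0.06^2·0.94^32 = 0.278841
  k=3: C(34,3)·0.06^3·0.94^31 = 0.189849
P(X ≤ 3) = 0.855445

0.8554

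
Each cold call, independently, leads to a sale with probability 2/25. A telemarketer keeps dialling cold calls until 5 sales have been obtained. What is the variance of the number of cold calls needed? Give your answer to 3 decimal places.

Y = total cold calls until the fifth success; negative binomial with r=5, p=0.08.
Var(Y) = r(1−p)/p² = 5·0.92 / 0.08² = 718.75000

718.750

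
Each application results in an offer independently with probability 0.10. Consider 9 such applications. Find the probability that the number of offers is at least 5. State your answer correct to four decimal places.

0.0009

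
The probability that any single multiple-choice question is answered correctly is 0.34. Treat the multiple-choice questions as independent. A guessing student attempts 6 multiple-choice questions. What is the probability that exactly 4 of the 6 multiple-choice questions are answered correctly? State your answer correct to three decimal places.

X ~ Binomial(n=6, p=0.34).
P(X=4) = C(6,4) · p^4 · (1−p)^2
= 15 · 0.013363 · 0.4356 = 0.08732

0.087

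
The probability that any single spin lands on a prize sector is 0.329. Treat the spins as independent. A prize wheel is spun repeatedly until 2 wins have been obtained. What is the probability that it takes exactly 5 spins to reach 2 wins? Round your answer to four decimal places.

0.1308

Y = trial on which the second success occurs; negative binomial, r=2, p=0.329.
P(Y=5) = C(4,1) · p^2 · (1−p)^3
= 4 · 0.10824 · 0.30211 = 0.130803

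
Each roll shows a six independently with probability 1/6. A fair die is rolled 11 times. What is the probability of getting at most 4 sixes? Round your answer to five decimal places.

0.97549

X ~ Binomial(11, 0.166667); P(X ≤ 4) = Σ C(11,k) p^k (1−p)^(11−k) over k:
  k=0: C(11,0)·0.166667^0·0.833333^11 = 0.1345880
  k=1: C(11,1)·0.166667^1·0.833333^10 = 0.2960936
  k=2: C(11,2)·0.166667^2·0.833333^9 = 0.2960936
  k=3: C(11,3)·0.166667^3·0.833333^8 = 0.1776561
  k=4: C(11,4)·0.166667^4·0.833333^7 = 0.0710625
Total = 0.9754937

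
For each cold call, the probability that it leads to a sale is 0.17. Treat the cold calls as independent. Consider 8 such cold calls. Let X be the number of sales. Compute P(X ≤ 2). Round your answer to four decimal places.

X ~ Binomial(8, 0.17); P(X ≤ 2) = Σ C(8,k) p^k (1−p)^(8−k) over k:
  k=0: C(8,0)·0.17^0·0.83^8 = 0.225229
  k=1: C(8,1)·0.17^1·0.83^7 = 0.369050
  k=2: C(8,2)·0.17^2·0.83^6 = 0.264560
Total = 0.858840

0.8588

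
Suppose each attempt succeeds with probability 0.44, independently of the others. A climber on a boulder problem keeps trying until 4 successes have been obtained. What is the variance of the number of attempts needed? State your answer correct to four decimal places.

11.5702

Y = total attempts until the fourth success; negative binomial with r=4, p=0.44.
Var(Y) = r(1−p)/p² = 4·0.56 / 0.44² = 11.570248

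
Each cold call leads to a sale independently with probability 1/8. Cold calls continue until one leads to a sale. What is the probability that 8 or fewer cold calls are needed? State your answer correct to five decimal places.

Y = number of cold calls to the first success; geometric, p = 0.125.
P(Y ≤ 8) = 1 − (1−p)^8 = 1 − 0.3436089 = 0.6563911

0.65639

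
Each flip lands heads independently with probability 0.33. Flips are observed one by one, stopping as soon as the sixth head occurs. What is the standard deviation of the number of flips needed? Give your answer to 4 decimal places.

6.0757

Y = total flips until the sixth success; negative binomial with r=6, p=0.33.
SD(Y) = √[r(1−p)/p²] = √(36.914601) = 6.075739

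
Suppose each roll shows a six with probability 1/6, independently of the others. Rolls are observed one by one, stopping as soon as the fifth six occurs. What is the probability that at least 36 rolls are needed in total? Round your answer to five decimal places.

Needing more than 35 rolls ⇔ fewer than 5 successes in the first 35. With X ~ Binomial(35, 0.166667), P(Y > 35) = P(X ≤ 4).
  k=0: C(35,0)·0.166667^0·0.833333^35 = 0.0016930
  k=1: C(35,1)·0.166667^1·0.833333^34 = 0.0118510
  k=2: C(35,2)·0.166667^2·0.833333^33 = 0.0402933
  k=3: C(35,3)·0.166667^3·0.833333^32 = 0.0886454
  k=4: C(35,4)·0.166667^4·0.833333^31 = 0.1418326
P(X ≤ 4) = 0.2843153

0.28432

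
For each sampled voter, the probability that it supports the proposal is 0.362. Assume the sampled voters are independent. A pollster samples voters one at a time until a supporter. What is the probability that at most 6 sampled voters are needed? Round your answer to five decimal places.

0.93256

Y = number of sampled voters to the first success; geometric, p = 0.362.
P(Y ≤ 6) = 1 − (1−p)^6 = 1 − 0.0674410 = 0.9325590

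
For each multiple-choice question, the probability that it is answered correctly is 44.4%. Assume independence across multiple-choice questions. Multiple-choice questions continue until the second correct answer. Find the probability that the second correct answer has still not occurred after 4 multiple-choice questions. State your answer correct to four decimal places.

Needing more than 4 multiple-choice questions ⇔ fewer than 2 successes in the first 4. With X ~ Binomial(4, 0.444), P(Y > 4) = P(X ≤ 1).
  k=0: C(4,0)·0.444^0·0.556^4 = 0.095565
  k=1: C(4,1)·0.444^1·0.556^3 = 0.305258
P(X ≤ 1) = 0.400823

0.4008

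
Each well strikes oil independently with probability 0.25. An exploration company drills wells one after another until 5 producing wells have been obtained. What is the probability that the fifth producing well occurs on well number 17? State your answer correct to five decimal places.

0.05630

Y = trial on which the fifth success occurs; negative binomial, r=5, p=0.25.
P(Y=17) = C(16,4) · p^5 · (1−p)^12
= 1820 · 0.00097656 · 0.031676 = 0.0562998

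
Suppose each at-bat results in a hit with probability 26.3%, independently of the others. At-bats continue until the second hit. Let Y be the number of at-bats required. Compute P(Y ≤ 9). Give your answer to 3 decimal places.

0.730

Finishing within 9 at-bats ⇔ at least 2 successes in the first 9. With X ~ Binomial(9, 0.263), P(Y ≤ 9) = 1 − P(X ≤ 1).
  k=0: C(9,0)·0.263^0·0.737^9 = 0.06415
  k=1: C(9,1)·0.263^1·0.737^8 = 0.20603
1 − 0.27019 = 0.72981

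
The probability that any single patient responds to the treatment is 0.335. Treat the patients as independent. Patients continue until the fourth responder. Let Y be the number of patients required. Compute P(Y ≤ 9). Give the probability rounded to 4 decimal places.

Finishing within 9 patients ⇔ at least 4 successes in the first 9. With X ~ Binomial(9, 0.335), P(Y ≤ 9) = 1 − P(X ≤ 3).
  k=0: C(9,0)·0.335^0·0.665^9 = 0.025433
  k=1: C(9,1)·0.335^1·0.665^8 = 0.115308
  k=2: C(9,2)·0.335^2·0.665^7 = 0.232351
  k=3: C(9,3)·0.335^3·0.665^6 = 0.273114
1 − 0.646205 = 0.353795

0.3538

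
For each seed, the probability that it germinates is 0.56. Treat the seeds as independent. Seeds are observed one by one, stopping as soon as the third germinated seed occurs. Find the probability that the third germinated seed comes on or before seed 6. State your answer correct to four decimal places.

Finishing within 6 seeds ⇔ at least 3 successes in the first 6. With X ~ Binomial(6, 0.56), P(Y ≤ 6) = 1 − P(X ≤ 2).
  k=0: C(6,0)·0.56^0·0.44^6 = 0.007256
  k=1: C(6,1)·0.56^1·0.44^5 = 0.055412
  k=2: C(6,2)·0.56^2·0.44^4 = 0.176310
1 − 0.238979 = 0.761021

0.7610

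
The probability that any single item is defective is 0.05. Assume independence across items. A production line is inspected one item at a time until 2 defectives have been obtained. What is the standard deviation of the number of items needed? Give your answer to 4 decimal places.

27.5681

Y = total items until the second success; negative binomial with r=2, p=0.05.
SD(Y) = √[r(1−p)/p²] = √(760.000000) = 27.568098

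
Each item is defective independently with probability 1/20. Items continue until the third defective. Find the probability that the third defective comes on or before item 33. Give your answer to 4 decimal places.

0.2272

Finishing within 33 items ⇔ at least 3 successes in the first 33. With X ~ Binomial(33, 0.05), P(Y ≤ 33) = 1 − P(X ≤ 2).
  k=0: C(33,0)·0.05^0·0.95^33 = 0.184026
  k=1: C(33,1)·0.05^1·0.95^32 = 0.319624
  k=2: C(33,2)·0.05^2·0.95^31 = 0.269157
1 − 0.772807 = 0.227193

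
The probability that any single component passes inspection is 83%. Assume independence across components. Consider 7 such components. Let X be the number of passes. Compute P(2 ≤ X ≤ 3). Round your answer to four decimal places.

0.0188

X ~ Binomial(7, 0.83); P(2 ≤ X ≤ 3) = Σ C(7,k) p^k (1−p)^(7−k) over k:
  k=2: C(7,2)·0.83^2·0.17^5 = 0.002054
  k=3: C(7,3)·0.83^3·0.17^4 = 0.016715
Total = 0.018769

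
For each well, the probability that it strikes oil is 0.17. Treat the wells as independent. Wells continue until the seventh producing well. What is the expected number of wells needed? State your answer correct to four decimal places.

41.1765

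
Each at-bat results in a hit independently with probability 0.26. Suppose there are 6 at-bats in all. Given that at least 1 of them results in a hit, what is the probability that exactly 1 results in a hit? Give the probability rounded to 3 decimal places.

0.414

X ~ Binomial(6, 0.26). Want P(X=1 | X≥1) = P(X=1) / P(X≥1).
P(X=1) = C(6,1)·0.26^1·0.74^5 = 0.34617
P(X≥1) = 1 − 0.16421 = 0.83579
Ratio = 0.34617 / 0.83579 = 0.41418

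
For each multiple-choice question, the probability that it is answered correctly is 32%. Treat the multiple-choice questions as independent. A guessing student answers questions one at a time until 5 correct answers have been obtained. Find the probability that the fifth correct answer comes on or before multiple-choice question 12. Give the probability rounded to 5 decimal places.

Finishing within 12 multiple-choice questions ⇔ at least 5 successes in the first 12. With X ~ Binomial(12, 0.32), P(Y ≤ 12) = 1 − P(X ≤ 4).
  k=0: C(12,0)·0.32^0·0.68^12 = 0.0097748
  k=1: C(12,1)·0.32^1·0.68^11 = 0.0551988
  k=2: C(12,2)·0.32^2·0.68^10 = 0.1428674
  k=3: C(12,3)·0.32^3·0.68^9 = 0.2241057
  k=4: C(12,4)·0.32^4·0.68^8 = 0.2372883
1 − 0.6692349 = 0.3307651

0.33077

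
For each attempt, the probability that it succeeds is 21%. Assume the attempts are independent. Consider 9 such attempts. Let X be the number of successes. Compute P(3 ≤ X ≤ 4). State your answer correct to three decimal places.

X ~ Binomial(9, 0.21); P(3 ≤ X ≤ 4) = Σ C(9,k) p^k (1−p)^(9−k) over k:
  k=3: C(9,3)·0.21^3·0.79^6 = 0.18910
  k=4: C(9,4)·0.21^4·0.79^5 = 0.07540
Total = 0.26451

0.265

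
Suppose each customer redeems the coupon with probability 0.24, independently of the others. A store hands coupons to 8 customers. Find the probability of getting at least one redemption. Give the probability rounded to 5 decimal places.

0.88870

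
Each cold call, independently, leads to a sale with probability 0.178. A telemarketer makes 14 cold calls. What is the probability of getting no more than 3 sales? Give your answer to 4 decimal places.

0.7713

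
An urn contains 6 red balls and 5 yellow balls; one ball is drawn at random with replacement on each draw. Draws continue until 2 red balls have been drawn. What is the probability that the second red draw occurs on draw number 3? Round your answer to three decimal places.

0.270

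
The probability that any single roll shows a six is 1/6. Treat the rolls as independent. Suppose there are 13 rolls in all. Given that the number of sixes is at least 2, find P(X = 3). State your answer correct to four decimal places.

0.3223

X ~ Binomial(13, 0.166667). Want P(X=3 | X≥2) = P(X=3) / P(X≥2).
P(X=3) = C(13,3)·0.166667^3·0.833333^10 = 0.213845
P(X≥2) = 1 − 0.093464 − 0.243006 = 0.663530
Ratio = 0.213845 / 0.663530 = 0.322284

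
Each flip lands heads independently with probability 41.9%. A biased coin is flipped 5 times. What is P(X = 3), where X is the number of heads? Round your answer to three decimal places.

0.248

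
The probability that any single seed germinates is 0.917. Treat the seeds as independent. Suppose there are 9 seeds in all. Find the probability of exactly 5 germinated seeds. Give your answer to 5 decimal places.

0.00388

X ~ Binomial(n=9, p=0.917).
P(X=5) = C(9,5) · p^5 · (1−p)^4
= 126 · 0.64841 · 4.7458e-05 = 0.0038773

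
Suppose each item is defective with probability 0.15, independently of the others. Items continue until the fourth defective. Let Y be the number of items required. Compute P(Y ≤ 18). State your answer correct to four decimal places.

Finishing within 18 items ⇔ at least 4 successes in the first 18. With X ~ Binomial(18, 0.15), P(Y ≤ 18) = 1 − P(X ≤ 3).
  k=0: C(18,0)·0.15^0·0.85^18 = 0.053646
  k=1: C(18,1)·0.15^1·0.85^17 = 0.170406
  k=2: C(18,2)·0.15^2·0.85^16 = 0.255609
  k=3: C(18,3)·0.15^3·0.85^15 = 0.240574
1 − 0.720236 = 0.279764

0.2798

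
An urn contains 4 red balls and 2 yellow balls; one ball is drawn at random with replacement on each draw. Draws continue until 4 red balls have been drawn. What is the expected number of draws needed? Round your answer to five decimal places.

6.00000

Y = total draws until the fourth success; negative binomial with r=4, p=0.666667.
E[Y] = r / p = 4 / 0.666667 = 6.0000000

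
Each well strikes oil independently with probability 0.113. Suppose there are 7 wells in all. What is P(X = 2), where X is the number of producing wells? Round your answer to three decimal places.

X ~ Binomial(n=7, p=0.113).
P(X=2) = C(7,2) · p^2 · (1−p)^5
= 21 · 0.012769 · 0.54906 = 0.14723

0.147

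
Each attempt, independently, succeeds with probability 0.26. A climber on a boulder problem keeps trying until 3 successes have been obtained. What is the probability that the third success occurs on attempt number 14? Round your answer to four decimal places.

0.0500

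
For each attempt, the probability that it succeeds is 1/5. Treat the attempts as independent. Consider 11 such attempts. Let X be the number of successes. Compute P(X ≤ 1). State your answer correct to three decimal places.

0.322

X ~ Binomial(11, 0.20); P(X ≤ 1) = Σ C(11,k) p^k (1−p)^(11−k) over k:
  k=0: C(11,0)·0.20^0·0.80^11 = 0.08590
  k=1: C(11,1)·0.20^1·0.80^10 = 0.23622
Total = 0.32212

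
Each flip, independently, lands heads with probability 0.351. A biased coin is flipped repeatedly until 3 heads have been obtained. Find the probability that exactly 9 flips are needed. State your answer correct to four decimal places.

Y = trial on which the third success occurs; negative binomial, r=3, p=0.351.
P(Y=9) = C(8,2) · p^3 · (1−p)^6
= 28 · 0.043244 · 0.074725 = 0.090479

0.0905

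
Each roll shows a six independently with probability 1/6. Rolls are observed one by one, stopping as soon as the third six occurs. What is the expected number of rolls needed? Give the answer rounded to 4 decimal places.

Y = total rolls until the third success; negative binomial with r=3, p=0.166667.
E[Y] = r / p = 3 / 0.166667 = 18.000000

18.0000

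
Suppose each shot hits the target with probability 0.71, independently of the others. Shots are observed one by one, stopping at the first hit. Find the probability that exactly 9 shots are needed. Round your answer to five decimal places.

Geometric (trials to first success), p = 0.71.
P(Y = 9) = (1−p)^8 · p = 5.0025e-05 · 0.71 = 0.0000355

0.00004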